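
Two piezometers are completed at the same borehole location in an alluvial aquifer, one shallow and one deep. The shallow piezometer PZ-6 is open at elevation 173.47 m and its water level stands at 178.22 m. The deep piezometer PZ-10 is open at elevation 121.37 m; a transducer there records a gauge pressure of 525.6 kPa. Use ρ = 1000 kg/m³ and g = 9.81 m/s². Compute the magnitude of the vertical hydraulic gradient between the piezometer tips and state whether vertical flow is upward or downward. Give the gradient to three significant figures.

Total head at PZ-6: h = 178.22 m (water level in the standpipe).
Pressure head at PZ-10: ψ = P/(ρg) = 525.6×1000 / (1000 × 9.81) = 53.58 m.
Total head at PZ-10: h = z + ψ = 121.37 + 53.58 = 174.95 m.
Δh = h(PZ-6) − h(PZ-10) = 178.22 − 174.95 = 3.27 m.
Vertical separation Δz = 173.47 − 121.37 = 52.10 m.
|i_v| = |Δh| / Δz = 3.27 / 52.10 = 0.0628.
Head is higher in the shallow piezometer, so vertical flow is downward (recharge condition).

|i_v| ≈ 0.0628; vertical flow is downward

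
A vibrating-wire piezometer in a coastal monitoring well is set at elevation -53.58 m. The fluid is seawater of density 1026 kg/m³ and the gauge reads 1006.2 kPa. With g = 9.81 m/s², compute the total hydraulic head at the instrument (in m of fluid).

ψ = P/(ρg) = 1006.2×1000 / (1026 × 9.81) = 99.97 m.
h = z + ψ = -53.58 + 99.97 = 46.39 m.

h ≈ 46.39 m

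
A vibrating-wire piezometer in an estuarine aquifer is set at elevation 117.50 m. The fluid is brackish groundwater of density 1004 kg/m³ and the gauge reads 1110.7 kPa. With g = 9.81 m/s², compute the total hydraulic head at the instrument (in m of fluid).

ψ = P/(ρg) = 1110.7×1000 / (1004 × 9.81) = 112.77 m.
h = z + ψ = 117.50 + 112.77 = 230.27 m.

h ≈ 230.27 m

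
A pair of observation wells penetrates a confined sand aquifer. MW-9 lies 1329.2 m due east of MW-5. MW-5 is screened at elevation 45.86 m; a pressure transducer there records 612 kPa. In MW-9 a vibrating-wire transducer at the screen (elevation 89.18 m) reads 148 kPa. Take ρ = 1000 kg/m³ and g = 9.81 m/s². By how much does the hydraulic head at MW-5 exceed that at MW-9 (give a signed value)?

Δh ≈ 3.98 m

Pressure head at MW-5: ψ = P/(ρg) = 612×1000 / (1000 × 9.81) = 62.39 m.
Total head at MW-5: h = z + ψ = 45.86 + 62.39 = 108.25 m.
Pressure head at MW-9: ψ = P/(ρg) = 148×1000 / (1000 × 9.81) = 15.09 m.
Total head at MW-9: h = z + ψ = 89.18 + 15.09 = 104.27 m.
Head difference: h(MW-5) − h(MW-9) = 108.25 − 104.27 = 3.98 m.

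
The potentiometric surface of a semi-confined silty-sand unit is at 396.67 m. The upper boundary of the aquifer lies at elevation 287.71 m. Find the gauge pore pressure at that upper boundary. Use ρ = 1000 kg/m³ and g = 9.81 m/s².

P ≈ 1070 kPa

Pressure head at the aquifer top: ψ = h − z = 396.67 − 287.71 = 108.96 m.
P = ρgψ = 1000 × 9.81 × 108.96 = 1068898 Pa ≈ 1070 kPa.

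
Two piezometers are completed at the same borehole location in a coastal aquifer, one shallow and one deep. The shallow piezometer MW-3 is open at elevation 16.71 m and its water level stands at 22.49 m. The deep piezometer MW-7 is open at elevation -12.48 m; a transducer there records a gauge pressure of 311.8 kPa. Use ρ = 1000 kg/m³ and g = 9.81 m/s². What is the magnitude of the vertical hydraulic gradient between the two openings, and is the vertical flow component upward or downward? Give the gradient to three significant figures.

Total head at MW-3: h = 22.49 m (water level in the standpipe).
Pressure head at MW-7: ψ = P/(ρg) = 311.8×1000 / (1000 × 9.81) = 31.78 m.
Total head at MW-7: h = z + ψ = -12.48 + 31.78 = 19.30 m.
Δh = h(MW-3) − h(MW-7) = 22.49 − 19.30 = 3.19 m.
Vertical separation Δz = 16.71 − (-12.48) = 29.19 m.
|i_v| = |Δh| / Δz = 3.19 / 29.19 = 0.109.
Head is higher in the shallow piezometer, so vertical flow is downward (recharge condition).

|i_v| ≈ 0.109; vertical flow is downward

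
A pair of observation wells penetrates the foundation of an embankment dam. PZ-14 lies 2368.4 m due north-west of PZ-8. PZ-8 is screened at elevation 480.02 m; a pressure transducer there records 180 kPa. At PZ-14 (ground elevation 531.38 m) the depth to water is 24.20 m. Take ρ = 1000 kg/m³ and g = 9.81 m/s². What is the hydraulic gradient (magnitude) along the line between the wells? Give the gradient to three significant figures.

i ≈ 0.00372

Pressure head at PZ-8: ψ = P/(ρg) = 180×1000 / (1000 × 9.81) = 18.35 m.
Total head at PZ-8: h = z + ψ = 480.02 + 18.35 = 498.37 m.
Total head at PZ-14: h = 531.38 − 24.20 = 507.18 m.
Head difference: h(PZ-8) − h(PZ-14) = 498.37 − 507.18 = -8.81 m.
Hydraulic gradient: i = |Δh| / L = 8.81 / 2368.4 = 0.00372.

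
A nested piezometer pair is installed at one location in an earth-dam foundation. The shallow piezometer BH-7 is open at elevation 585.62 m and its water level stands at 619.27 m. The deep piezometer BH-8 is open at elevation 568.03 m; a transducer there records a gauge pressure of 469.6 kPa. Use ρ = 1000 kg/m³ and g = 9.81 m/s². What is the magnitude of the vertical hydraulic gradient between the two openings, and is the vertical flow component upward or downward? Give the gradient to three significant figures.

Total head at BH-7: h = 619.27 m (water level in the standpipe).
Pressure head at BH-8: ψ = P/(ρg) = 469.6×1000 / (1000 × 9.81) = 47.87 m.
Total head at BH-8: h = z + ψ = 568.03 + 47.87 = 615.90 m.
Δh = h(BH-7) − h(BH-8) = 619.27 − 615.90 = 3.37 m.
Vertical separation Δz = 585.62 − 568.03 = 17.59 m.
|i_v| = |Δh| / Δz = 3.37 / 17.59 = 0.192.
Head is higher in the shallow piezometer, so vertical flow is downward (recharge condition).

|i_v| ≈ 0.192; vertical flow is downward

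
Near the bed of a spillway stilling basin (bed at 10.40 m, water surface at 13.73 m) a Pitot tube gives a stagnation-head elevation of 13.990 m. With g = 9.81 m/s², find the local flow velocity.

Near the bed, under hydrostatic conditions, the piezometric head (z + ψ) equals the free-surface elevation, 13.73 m.
Velocity head = total − piezometric = 13.990 − 13.73 = 0.260 m.
v = √(2g·h_v) = √(2 × 9.81 × 0.260) = 2.26 m/s.

v ≈ 2.26 m/s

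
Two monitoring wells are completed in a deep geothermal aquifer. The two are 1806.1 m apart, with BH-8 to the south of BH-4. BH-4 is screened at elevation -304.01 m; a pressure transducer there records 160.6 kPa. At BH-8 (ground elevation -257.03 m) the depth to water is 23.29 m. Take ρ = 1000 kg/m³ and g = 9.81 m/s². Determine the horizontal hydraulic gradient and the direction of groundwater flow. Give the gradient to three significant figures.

Pressure head at BH-4: ψ = P/(ρg) = 160.6×1000 / (1000 × 9.81) = 16.37 m.
Total head at BH-4: h = z + ψ = -304.01 + 16.37 = -287.64 m.
Total head at BH-8: h = -257.03 − 23.29 = -280.32 m.
Head difference: h(BH-4) − h(BH-8) = -287.64 − (-280.32) = -7.32 m.
Hydraulic gradient: i = |Δh| / L = 7.32 / 1806.1 = 0.00405.
Flow is from higher to lower head: from BH-8 toward BH-4, i.e. toward the north.

i ≈ 0.00405; groundwater flows toward the north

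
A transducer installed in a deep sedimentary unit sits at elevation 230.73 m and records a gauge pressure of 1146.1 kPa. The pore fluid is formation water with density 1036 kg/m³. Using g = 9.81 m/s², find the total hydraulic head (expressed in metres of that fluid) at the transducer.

ψ = P/(ρg) = 1146.1×1000 / (1036 × 9.81) = 112.77 m.
h = z + ψ = 230.73 + 112.77 = 343.50 m.

h ≈ 343.50 m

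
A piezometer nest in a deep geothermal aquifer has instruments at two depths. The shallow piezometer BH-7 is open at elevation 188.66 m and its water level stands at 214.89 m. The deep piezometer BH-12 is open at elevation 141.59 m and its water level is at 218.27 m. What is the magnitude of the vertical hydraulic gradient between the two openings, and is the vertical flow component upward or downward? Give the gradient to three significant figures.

|i_v| ≈ 0.0718; vertical flow is upward

Total head at BH-7: h = 214.89 m (water level in the standpipe).
Total head at BH-12: h = 218.27 m.
Δh = h(BH-7) − h(BH-12) = 214.89 − 218.27 = -3.38 m.
Vertical separation Δz = 188.66 − 141.59 = 47.07 m.
|i_v| = |Δh| / Δz = 3.38 / 47.07 = 0.0718.
Head is higher in the deep piezometer, so vertical flow is upward (discharge condition).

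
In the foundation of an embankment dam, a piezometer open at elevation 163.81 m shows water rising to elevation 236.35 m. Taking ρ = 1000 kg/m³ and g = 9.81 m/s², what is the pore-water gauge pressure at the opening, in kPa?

P ≈ 712 kPa

Pressure head ψ = h − z = 236.35 − 163.81 = 72.54 m.
P = ρgψ = 1000 × 9.81 × 72.54 = 711617 Pa ≈ 712 kPa.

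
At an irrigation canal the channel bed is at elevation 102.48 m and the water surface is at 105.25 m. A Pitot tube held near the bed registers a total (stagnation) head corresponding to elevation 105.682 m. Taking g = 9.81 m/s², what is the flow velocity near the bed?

v ≈ 2.91 m/s

Near the bed, under hydrostatic conditions, the piezometric head (z + ψ) equals the free-surface elevation, 105.25 m.
Velocity head = total − piezometric = 105.682 − 105.25 = 0.432 m.
v = √(2g·h_v) = √(2 × 9.81 × 0.432) = 2.91 m/s.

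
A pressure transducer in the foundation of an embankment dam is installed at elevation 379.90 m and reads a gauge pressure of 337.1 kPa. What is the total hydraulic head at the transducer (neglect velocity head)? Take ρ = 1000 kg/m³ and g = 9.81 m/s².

ψ = P/(ρg) = 337.1×1000 / (1000 × 9.81) = 34.36 m.
h = z + ψ = 379.90 + 34.36 = 414.26 m.

h ≈ 414.26 m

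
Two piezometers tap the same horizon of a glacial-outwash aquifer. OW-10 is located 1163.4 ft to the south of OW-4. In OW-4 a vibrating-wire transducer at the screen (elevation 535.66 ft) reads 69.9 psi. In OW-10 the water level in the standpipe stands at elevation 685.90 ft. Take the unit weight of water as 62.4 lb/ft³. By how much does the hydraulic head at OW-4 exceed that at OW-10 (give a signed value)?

Δh ≈ 11.07 ft

Pressure head at OW-4: ψ = 144·P/γ = 144 × 69.9 / 62.4 = 161.31 ft.
Total head at OW-4: h = z + ψ = 535.66 + 161.31 = 696.97 ft.
Total head at OW-10: h = 685.90 ft (water level in the piezometer is the total head).
Head difference: h(OW-4) − h(OW-10) = 696.97 − 685.90 = 11.07 ft.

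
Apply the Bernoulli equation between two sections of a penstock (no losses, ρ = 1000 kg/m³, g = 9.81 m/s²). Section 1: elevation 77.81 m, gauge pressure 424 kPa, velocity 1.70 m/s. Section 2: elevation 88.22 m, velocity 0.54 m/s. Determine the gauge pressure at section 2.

Pressure head at 1: ψ₁ = P₁/(ρg) = 424×1000 / (1000 × 9.81) = 43.22 m.
Velocity heads: v₁²/2g = 1.70²/19.62 = 0.147 m; v₂²/2g = 0.54²/19.62 = 0.015 m.
Total head H = z₁ + ψ₁ + v₁²/2g = 77.81 + 43.22 + 0.147 = 121.18 m.
ψ₂ = H − z₂ − v₂²/2g = 121.18 − 88.22 − 0.015 = 32.95 m.
P₂ = ρgψ₂ = 1000 × 9.81 × 32.95 ≈ 323 kPa.

P₂ ≈ 323 kPa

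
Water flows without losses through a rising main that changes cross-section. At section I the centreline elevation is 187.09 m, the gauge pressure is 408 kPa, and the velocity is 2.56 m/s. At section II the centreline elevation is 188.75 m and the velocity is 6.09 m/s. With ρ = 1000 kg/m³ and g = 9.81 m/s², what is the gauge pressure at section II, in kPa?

P₂ ≈ 376 kPa

Pressure head at I: ψ₁ = P₁/(ρg) = 408×1000 / (1000 × 9.81) = 41.59 m.
Velocity heads: v₁²/2g = 2.56²/19.62 = 0.334 m; v₂²/2g = 6.09²/19.62 = 1.890 m.
Total head H = z₁ + ψ₁ + v₁²/2g = 187.09 + 41.59 + 0.334 = 229.01 m.
ψ₂ = H − z₂ − v₂²/2g = 229.01 − 188.75 − 1.890 = 38.37 m.
P₂ = ρgψ₂ = 1000 × 9.81 × 38.37 ≈ 376 kPa.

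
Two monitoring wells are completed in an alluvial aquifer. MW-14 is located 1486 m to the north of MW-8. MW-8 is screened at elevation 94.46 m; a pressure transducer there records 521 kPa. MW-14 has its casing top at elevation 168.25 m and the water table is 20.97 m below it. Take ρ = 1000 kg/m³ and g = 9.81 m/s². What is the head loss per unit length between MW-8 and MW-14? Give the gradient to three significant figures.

i ≈ 0.000195 m/m

Pressure head at MW-8: ψ = P/(ρg) = 521×1000 / (1000 × 9.81) = 53.11 m.
Total head at MW-8: h = z + ψ = 94.46 + 53.11 = 147.57 m.
Total head at MW-14: h = 168.25 − 20.97 = 147.28 m.
Head difference: h(MW-8) − h(MW-14) = 147.57 − 147.28 = 0.29 m.
Hydraulic gradient: i = |Δh| / L = 0.29 / 1486 = 0.000195.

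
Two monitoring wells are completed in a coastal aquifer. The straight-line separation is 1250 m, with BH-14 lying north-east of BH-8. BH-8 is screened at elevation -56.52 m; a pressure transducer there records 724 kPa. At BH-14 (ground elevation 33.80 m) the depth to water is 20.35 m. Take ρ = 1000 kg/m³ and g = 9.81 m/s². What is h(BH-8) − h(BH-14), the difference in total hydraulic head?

Pressure head at BH-8: ψ = P/(ρg) = 724×1000 / (1000 × 9.81) = 73.80 m.
Total head at BH-8: h = z + ψ = -56.52 + 73.80 = 17.28 m.
Total head at BH-14: h = 33.80 − 20.35 = 13.45 m.
Head difference: h(BH-8) − h(BH-14) = 17.28 − 13.45 = 3.83 m.

Δh ≈ 3.83 m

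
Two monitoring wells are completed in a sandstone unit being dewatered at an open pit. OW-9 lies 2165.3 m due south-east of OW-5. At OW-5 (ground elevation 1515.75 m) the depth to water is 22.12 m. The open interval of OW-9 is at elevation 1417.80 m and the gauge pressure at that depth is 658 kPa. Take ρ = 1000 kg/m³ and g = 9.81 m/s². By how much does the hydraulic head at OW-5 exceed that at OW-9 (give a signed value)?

Δh ≈ 8.76 m

Total head at OW-5: h = 1515.75 − 22.12 = 1493.63 m.
Pressure head at OW-9: ψ = P/(ρg) = 658×1000 / (1000 × 9.81) = 67.07 m.
Total head at OW-9: h = z + ψ = 1417.80 + 67.07 = 1484.87 m.
Head difference: h(OW-5) − h(OW-9) = 1493.63 − 1484.87 = 8.76 m.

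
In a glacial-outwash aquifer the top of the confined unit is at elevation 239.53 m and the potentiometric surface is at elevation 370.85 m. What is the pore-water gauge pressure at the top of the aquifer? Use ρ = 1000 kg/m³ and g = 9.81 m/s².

Pressure head at the aquifer top: ψ = h − z = 370.85 − 239.53 = 131.32 m.
P = ρgψ = 1000 × 9.81 × 131.32 = 1288249 Pa ≈ 1290 kPa.

P ≈ 1290 kPa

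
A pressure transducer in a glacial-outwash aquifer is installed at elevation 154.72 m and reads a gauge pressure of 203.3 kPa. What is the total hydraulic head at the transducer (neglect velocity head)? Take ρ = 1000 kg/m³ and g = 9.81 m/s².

h ≈ 175.44 m

ψ = P/(ρg) = 203.3×1000 / (1000 × 9.81) = 20.72 m.
h = z + ψ = 154.72 + 20.72 = 175.44 m.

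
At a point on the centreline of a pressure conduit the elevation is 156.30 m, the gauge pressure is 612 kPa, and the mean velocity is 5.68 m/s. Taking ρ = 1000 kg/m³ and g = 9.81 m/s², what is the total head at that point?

h ≈ 220.33 m

Pressure head ψ = P/(ρg) = 612×1000 / (1000 × 9.81) = 62.39 m.
Velocity head = v²/(2g) = 5.68² / (2 × 9.81) = 1.644 m.
h = z + ψ + v²/(2g) = 156.30 + 62.39 + 1.644 = 220.33 m.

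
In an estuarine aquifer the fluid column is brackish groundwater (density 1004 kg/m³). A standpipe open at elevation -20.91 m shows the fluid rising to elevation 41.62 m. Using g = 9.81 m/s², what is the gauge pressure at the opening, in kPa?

P ≈ 616 kPa

Pressure head ψ = h − z = 41.62 − (-20.91) = 62.53 m.
P = ρgψ = 1004 × 9.81 × 62.53 = 615873 Pa ≈ 616 kPa.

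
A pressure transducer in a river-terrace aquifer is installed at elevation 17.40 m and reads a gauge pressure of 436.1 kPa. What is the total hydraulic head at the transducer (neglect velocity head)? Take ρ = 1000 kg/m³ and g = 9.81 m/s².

h ≈ 61.85 m

ψ = P/(ρg) = 436.1×1000 / (1000 × 9.81) = 44.45 m.
h = z + ψ = 17.40 + 44.45 = 61.85 m.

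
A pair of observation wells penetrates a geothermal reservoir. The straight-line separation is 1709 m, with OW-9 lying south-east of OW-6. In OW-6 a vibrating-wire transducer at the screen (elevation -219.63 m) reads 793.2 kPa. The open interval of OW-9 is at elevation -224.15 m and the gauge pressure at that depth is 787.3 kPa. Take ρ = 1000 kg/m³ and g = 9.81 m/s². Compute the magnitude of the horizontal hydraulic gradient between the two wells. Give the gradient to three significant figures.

Pressure head at OW-6: ψ = P/(ρg) = 793.2×1000 / (1000 × 9.81) = 80.86 m.
Total head at OW-6: h = z + ψ = -219.63 + 80.86 = -138.77 m.
Pressure head at OW-9: ψ = P/(ρg) = 787.3×1000 / (1000 × 9.81) = 80.25 m.
Total head at OW-9: h = z + ψ = -224.15 + 80.25 = -143.90 m.
Head difference: h(OW-6) − h(OW-9) = -138.77 − (-143.90) = 5.13 m.
Hydraulic gradient: i = |Δh| / L = 5.13 / 1709 = 0.00300.

i ≈ 0.00300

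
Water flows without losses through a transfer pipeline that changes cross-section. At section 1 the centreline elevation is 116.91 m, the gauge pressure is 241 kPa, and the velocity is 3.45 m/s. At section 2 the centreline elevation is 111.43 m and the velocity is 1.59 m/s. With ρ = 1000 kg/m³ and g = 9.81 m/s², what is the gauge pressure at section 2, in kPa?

P₂ ≈ 299 kPa

Pressure head at 1: ψ₁ = P₁/(ρg) = 241×1000 / (1000 × 9.81) = 24.57 m.
Velocity heads: v₁²/2g = 3.45²/19.62 = 0.607 m; v₂²/2g = 1.59²/19.62 = 0.129 m.
Total head H = z₁ + ψ₁ + v₁²/2g = 116.91 + 24.57 + 0.607 = 142.09 m.
ψ₂ = H − z₂ − v₂²/2g = 142.09 − 111.43 − 0.129 = 30.53 m.
P₂ = ρgψ₂ = 1000 × 9.81 × 30.53 ≈ 299 kPa.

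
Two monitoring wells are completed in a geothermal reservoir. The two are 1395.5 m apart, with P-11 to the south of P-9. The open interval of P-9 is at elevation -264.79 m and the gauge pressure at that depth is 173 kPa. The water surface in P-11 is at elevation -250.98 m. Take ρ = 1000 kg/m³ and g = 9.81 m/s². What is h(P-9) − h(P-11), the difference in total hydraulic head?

Pressure head at P-9: ψ = P/(ρg) = 173×1000 / (1000 × 9.81) = 17.64 m.
Total head at P-9: h = z + ψ = -264.79 + 17.64 = -247.15 m.
Total head at P-11: h = -250.98 m (water level in the piezometer is the total head).
Head difference: h(P-9) − h(P-11) = -247.15 − (-250.98) = 3.83 m.

Δh ≈ 3.83 m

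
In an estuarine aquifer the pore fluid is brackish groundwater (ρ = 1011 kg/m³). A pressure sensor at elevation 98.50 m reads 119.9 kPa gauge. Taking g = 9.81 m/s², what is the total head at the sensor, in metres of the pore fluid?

h ≈ 110.59 m

ψ = P/(ρg) = 119.9×1000 / (1011 × 9.81) = 12.09 m.
h = z + ψ = 98.50 + 12.09 = 110.59 m.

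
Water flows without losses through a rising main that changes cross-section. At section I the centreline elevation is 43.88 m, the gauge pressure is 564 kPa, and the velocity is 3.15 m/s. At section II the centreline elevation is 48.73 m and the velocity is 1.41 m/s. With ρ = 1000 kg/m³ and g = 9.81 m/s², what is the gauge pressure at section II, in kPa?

Pressure head at I: ψ₁ = P₁/(ρg) = 564×1000 / (1000 × 9.81) = 57.49 m.
Velocity heads: v₁²/2g = 3.15²/19.62 = 0.506 m; v₂²/2g = 1.41²/19.62 = 0.101 m.
Total head H = z₁ + ψ₁ + v₁²/2g = 43.88 + 57.49 + 0.506 = 101.88 m.
ψ₂ = H − z₂ − v₂²/2g = 101.88 − 48.73 − 0.101 = 53.05 m.
P₂ = ρgψ₂ = 1000 × 9.81 × 53.05 ≈ 520 kPa.

P₂ ≈ 520 kPa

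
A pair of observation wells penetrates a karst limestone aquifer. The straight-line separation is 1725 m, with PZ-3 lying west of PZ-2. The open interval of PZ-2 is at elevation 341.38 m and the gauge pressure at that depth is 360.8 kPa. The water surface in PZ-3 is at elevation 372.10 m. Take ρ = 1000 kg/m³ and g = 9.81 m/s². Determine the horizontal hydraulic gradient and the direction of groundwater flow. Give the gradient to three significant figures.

Pressure head at PZ-2: ψ = P/(ρg) = 360.8×1000 / (1000 × 9.81) = 36.78 m.
Total head at PZ-2: h = z + ψ = 341.38 + 36.78 = 378.16 m.
Total head at PZ-3: h = 372.10 m (water level in the piezometer is the total head).
Head difference: h(PZ-2) − h(PZ-3) = 378.16 − 372.10 = 6.06 m.
Hydraulic gradient: i = |Δh| / L = 6.06 / 1725 = 0.00351.
Flow is from higher to lower head: from PZ-2 toward PZ-3, i.e. toward the west.

i ≈ 0.00351; groundwater flows toward the west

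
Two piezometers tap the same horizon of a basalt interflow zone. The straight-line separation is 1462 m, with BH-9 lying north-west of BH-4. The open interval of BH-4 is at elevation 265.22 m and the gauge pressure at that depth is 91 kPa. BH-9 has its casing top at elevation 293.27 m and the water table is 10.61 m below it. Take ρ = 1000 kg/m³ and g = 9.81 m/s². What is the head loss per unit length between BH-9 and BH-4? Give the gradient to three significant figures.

Pressure head at BH-4: ψ = P/(ρg) = 91×1000 / (1000 × 9.81) = 9.28 m.
Total head at BH-4: h = z + ψ = 265.22 + 9.28 = 274.50 m.
Total head at BH-9: h = 293.27 − 10.61 = 282.66 m.
Head difference: h(BH-4) − h(BH-9) = 274.50 − 282.66 = -8.16 m.
Hydraulic gradient: i = |Δh| / L = 8.16 / 1462 = 0.00558.

i ≈ 0.00558 m/m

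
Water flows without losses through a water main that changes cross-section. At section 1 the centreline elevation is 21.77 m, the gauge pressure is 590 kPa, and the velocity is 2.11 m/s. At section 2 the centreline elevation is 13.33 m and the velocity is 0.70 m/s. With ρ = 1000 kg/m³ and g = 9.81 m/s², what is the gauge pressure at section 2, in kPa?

Pressure head at 1: ψ₁ = P₁/(ρg) = 590×1000 / (1000 × 9.81) = 60.14 m.
Velocity heads: v₁²/2g = 2.11²/19.62 = 0.227 m; v₂²/2g = 0.70²/19.62 = 0.025 m.
Total head H = z₁ + ψ₁ + v₁²/2g = 21.77 + 60.14 + 0.227 = 82.14 m.
ψ₂ = H − z₂ − v₂²/2g = 82.14 − 13.33 − 0.025 = 68.78 m.
P₂ = ρgψ₂ = 1000 × 9.81 × 68.78 ≈ 675 kPa.

P₂ ≈ 675 kPa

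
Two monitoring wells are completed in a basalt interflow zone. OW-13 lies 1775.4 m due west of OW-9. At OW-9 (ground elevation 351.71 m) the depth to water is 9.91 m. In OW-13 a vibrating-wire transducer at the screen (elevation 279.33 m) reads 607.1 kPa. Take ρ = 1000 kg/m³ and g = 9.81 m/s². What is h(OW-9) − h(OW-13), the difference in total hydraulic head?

Δh ≈ 0.58 m

Total head at OW-9: h = 351.71 − 9.91 = 341.80 m.
Pressure head at OW-13: ψ = P/(ρg) = 607.1×1000 / (1000 × 9.81) = 61.89 m.
Total head at OW-13: h = z + ψ = 279.33 + 61.89 = 341.22 m.
Head difference: h(OW-9) − h(OW-13) = 341.80 − 341.22 = 0.58 m.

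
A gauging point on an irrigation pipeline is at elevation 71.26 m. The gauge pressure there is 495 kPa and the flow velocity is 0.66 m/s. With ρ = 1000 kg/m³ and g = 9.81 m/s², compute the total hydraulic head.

h ≈ 121.74 m

Pressure head ψ = P/(ρg) = 495×1000 / (1000 × 9.81) = 50.46 m.
Velocity head = v²/(2g) = 0.66² / (2 × 9.81) = 0.022 m.
h = z + ψ + v²/(2g) = 71.26 + 50.46 + 0.022 = 121.74 m.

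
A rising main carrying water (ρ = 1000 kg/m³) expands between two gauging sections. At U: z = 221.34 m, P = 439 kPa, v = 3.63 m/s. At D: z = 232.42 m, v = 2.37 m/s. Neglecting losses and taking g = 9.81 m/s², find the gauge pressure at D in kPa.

Pressure head at U: ψ₁ = P₁/(ρg) = 439×1000 / (1000 × 9.81) = 44.75 m.
Velocity heads: v₁²/2g = 3.63²/19.62 = 0.672 m; v₂²/2g = 2.37²/19.62 = 0.286 m.
Total head H = z₁ + ψ₁ + v₁²/2g = 221.34 + 44.75 + 0.672 = 266.76 m.
ψ₂ = H − z₂ − v₂²/2g = 266.76 − 232.42 − 0.286 = 34.05 m.
P₂ = ρgψ₂ = 1000 × 9.81 × 34.05 ≈ 334 kPa.

P₂ ≈ 334 kPa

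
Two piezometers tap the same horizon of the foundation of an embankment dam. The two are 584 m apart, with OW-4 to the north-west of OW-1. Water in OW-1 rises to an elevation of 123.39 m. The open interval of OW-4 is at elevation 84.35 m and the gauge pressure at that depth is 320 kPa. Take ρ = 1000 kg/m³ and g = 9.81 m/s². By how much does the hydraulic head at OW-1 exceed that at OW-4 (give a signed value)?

Δh ≈ 6.42 m

Total head at OW-1: h = 123.39 m (water level in the piezometer is the total head).
Pressure head at OW-4: ψ = P/(ρg) = 320×1000 / (1000 × 9.81) = 32.62 m.
Total head at OW-4: h = z + ψ = 84.35 + 32.62 = 116.97 m.
Head difference: h(OW-1) − h(OW-4) = 123.39 − 116.97 = 6.42 m.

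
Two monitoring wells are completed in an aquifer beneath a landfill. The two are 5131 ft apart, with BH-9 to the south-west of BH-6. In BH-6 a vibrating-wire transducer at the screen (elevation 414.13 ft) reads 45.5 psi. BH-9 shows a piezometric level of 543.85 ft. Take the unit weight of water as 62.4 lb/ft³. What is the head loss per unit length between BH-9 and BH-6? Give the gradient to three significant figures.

i ≈ 0.00482 ft/ft

Pressure head at BH-6: ψ = 144·P/γ = 144 × 45.5 / 62.4 = 105.00 ft.
Total head at BH-6: h = z + ψ = 414.13 + 105.00 = 519.13 ft.
Total head at BH-9: h = 543.85 ft (water level in the piezometer is the total head).
Head difference: h(BH-6) − h(BH-9) = 519.13 − 543.85 = -24.72 ft.
Hydraulic gradient: i = |Δh| / L = 24.72 / 5131 = 0.00482.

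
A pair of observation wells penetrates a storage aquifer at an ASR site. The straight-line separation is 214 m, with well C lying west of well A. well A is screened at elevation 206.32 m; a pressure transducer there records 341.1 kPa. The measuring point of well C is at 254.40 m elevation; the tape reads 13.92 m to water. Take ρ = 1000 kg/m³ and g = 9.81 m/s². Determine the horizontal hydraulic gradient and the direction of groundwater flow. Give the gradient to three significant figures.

Pressure head at well A: ψ = P/(ρg) = 341.1×1000 / (1000 × 9.81) = 34.77 m.
Total head at well A: h = z + ψ = 206.32 + 34.77 = 241.09 m.
Total head at well C: h = 254.40 − 13.92 = 240.48 m.
Head difference: h(well A) − h(well C) = 241.09 − 240.48 = 0.61 m.
Hydraulic gradient: i = |Δh| / L = 0.61 / 214 = 0.00285.
Flow is from higher to lower head: from well A toward well C, i.e. toward the west.

i ≈ 0.00285; groundwater flows toward the west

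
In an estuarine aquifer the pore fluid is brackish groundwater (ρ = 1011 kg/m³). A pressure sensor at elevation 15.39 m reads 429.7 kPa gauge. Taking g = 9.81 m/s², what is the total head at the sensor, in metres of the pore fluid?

ψ = P/(ρg) = 429.7×1000 / (1011 × 9.81) = 43.33 m.
h = z + ψ = 15.39 + 43.33 = 58.72 m.

h ≈ 58.72 m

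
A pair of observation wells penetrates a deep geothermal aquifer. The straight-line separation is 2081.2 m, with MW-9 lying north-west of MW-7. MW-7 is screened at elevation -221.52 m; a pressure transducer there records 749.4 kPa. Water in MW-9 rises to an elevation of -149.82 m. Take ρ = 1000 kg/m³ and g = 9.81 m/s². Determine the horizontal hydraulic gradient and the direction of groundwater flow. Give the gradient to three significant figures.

i ≈ 0.00225; groundwater flows toward the north-west

Pressure head at MW-7: ψ = P/(ρg) = 749.4×1000 / (1000 × 9.81) = 76.39 m.
Total head at MW-7: h = z + ψ = -221.52 + 76.39 = -145.13 m.
Total head at MW-9: h = -149.82 m (water level in the piezometer is the total head).
Head difference: h(MW-7) − h(MW-9) = -145.13 − (-149.82) = 4.69 m.
Hydraulic gradient: i = |Δh| / L = 4.69 / 2081.2 = 0.00225.
Flow is from higher to lower head: from MW-7 toward MW-9, i.e. toward the north-west.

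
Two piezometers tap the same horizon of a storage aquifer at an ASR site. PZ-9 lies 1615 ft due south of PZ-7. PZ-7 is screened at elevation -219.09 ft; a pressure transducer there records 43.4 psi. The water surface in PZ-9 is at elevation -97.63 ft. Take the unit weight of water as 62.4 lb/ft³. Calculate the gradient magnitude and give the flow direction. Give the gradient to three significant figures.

i ≈ 0.0132; groundwater flows toward the north

Pressure head at PZ-7: ψ = 144·P/γ = 144 × 43.4 / 62.4 = 100.15 ft.
Total head at PZ-7: h = z + ψ = -219.09 + 100.15 = -118.94 ft.
Total head at PZ-9: h = -97.63 ft (water level in the piezometer is the total head).
Head difference: h(PZ-7) − h(PZ-9) = -118.94 − (-97.63) = -21.31 ft.
Hydraulic gradient: i = |Δh| / L = 21.31 / 1615 = 0.0132.
Flow is from higher to lower head: from PZ-9 toward PZ-7, i.e. toward the north.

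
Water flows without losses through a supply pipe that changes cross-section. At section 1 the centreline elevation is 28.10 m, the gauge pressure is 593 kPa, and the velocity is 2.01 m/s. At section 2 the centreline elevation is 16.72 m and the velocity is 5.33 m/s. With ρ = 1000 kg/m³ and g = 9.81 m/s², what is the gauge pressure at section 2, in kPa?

Pressure head at 1: ψ₁ = P₁/(ρg) = 593×1000 / (1000 × 9.81) = 60.45 m.
Velocity heads: v₁²/2g = 2.01²/19.62 = 0.206 m; v₂²/2g = 5.33²/19.62 = 1.448 m.
Total head H = z₁ + ψ₁ + v₁²/2g = 28.10 + 60.45 + 0.206 = 88.76 m.
ψ₂ = H − z₂ − v₂²/2g = 88.76 − 16.72 − 1.448 = 70.59 m.
P₂ = ρgψ₂ = 1000 × 9.81 × 70.59 ≈ 692 kPa.

P₂ ≈ 692 kPa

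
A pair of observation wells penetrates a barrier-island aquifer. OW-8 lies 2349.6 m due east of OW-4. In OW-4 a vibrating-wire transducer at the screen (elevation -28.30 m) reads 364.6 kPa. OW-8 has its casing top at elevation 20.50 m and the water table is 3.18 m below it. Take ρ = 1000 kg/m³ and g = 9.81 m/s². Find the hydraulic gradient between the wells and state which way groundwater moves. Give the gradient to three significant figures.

i ≈ 0.00360; groundwater flows toward the west

Pressure head at OW-4: ψ = P/(ρg) = 364.6×1000 / (1000 × 9.81) = 37.17 m.
Total head at OW-4: h = z + ψ = -28.30 + 37.17 = 8.87 m.
Total head at OW-8: h = 20.50 − 3.18 = 17.32 m.
Head difference: h(OW-4) − h(OW-8) = 8.87 − 17.32 = -8.45 m.
Hydraulic gradient: i = |Δh| / L = 8.45 / 2349.6 = 0.00360.
Flow is from higher to lower head: from OW-8 toward OW-4, i.e. toward the west.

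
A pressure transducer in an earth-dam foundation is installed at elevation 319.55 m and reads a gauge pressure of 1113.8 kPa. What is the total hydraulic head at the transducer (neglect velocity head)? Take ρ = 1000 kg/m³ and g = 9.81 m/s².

ψ = P/(ρg) = 1113.8×1000 / (1000 × 9.81) = 113.54 m.
h = z + ψ = 319.55 + 113.54 = 433.09 m.

h ≈ 433.09 m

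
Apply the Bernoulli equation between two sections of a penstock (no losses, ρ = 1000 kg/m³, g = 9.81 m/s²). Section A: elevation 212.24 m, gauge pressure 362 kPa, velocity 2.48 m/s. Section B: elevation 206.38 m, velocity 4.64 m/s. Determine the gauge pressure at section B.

P₂ ≈ 412 kPa

Pressure head at A: ψ₁ = P₁/(ρg) = 362×1000 / (1000 × 9.81) = 36.90 m.
Velocity heads: v₁²/2g = 2.48²/19.62 = 0.313 m; v₂²/2g = 4.64²/19.62 = 1.097 m.
Total head H = z₁ + ψ₁ + v₁²/2g = 212.24 + 36.90 + 0.313 = 249.45 m.
ψ₂ = H − z₂ − v₂²/2g = 249.45 − 206.38 − 1.097 = 41.97 m.
P₂ = ρgψ₂ = 1000 × 9.81 × 41.97 ≈ 412 kPa.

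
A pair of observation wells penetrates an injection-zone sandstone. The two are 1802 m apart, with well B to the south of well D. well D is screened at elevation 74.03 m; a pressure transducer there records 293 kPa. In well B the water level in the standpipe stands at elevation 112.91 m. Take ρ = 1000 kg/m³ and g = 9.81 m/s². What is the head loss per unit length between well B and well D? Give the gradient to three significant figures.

Pressure head at well D: ψ = P/(ρg) = 293×1000 / (1000 × 9.81) = 29.87 m.
Total head at well D: h = z + ψ = 74.03 + 29.87 = 103.90 m.
Total head at well B: h = 112.91 m (water level in the piezometer is the total head).
Head difference: h(well D) − h(well B) = 103.90 − 112.91 = -9.01 m.
Hydraulic gradient: i = |Δh| / L = 9.01 / 1802 = 0.00500.

i ≈ 0.00500 m/m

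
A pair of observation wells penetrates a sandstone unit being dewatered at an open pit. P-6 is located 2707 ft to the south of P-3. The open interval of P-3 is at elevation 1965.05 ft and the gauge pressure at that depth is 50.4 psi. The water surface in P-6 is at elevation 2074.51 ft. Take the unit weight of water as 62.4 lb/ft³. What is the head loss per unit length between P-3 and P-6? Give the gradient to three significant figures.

i ≈ 0.00253 ft/ft

Pressure head at P-3: ψ = 144·P/γ = 144 × 50.4 / 62.4 = 116.31 ft.
Total head at P-3: h = z + ψ = 1965.05 + 116.31 = 2081.36 ft.
Total head at P-6: h = 2074.51 ft (water level in the piezometer is the total head).
Head difference: h(P-3) − h(P-6) = 2081.36 − 2074.51 = 6.85 ft.
Hydraulic gradient: i = |Δh| / L = 6.85 / 2707 = 0.00253.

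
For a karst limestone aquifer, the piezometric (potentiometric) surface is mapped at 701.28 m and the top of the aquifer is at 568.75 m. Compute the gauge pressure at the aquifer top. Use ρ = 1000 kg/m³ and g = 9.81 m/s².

P ≈ 1300 kPa

Pressure head at the aquifer top: ψ = h − z = 701.28 − 568.75 = 132.53 m.
P = ρgψ = 1000 × 9.81 × 132.53 = 1300119 Pa ≈ 1300 kPa.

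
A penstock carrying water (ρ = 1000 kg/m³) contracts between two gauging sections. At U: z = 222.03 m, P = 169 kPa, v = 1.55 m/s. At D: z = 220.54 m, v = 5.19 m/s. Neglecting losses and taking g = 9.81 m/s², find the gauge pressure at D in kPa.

P₂ ≈ 171 kPa

Pressure head at U: ψ₁ = P₁/(ρg) = 169×1000 / (1000 × 9.81) = 17.23 m.
Velocity heads: v₁²/2g = 1.55²/19.62 = 0.122 m; v₂²/2g = 5.19²/19.62 = 1.373 m.
Total head H = z₁ + ψ₁ + v₁²/2g = 222.03 + 17.23 + 0.122 = 239.38 m.
ψ₂ = H − z₂ − v₂²/2g = 239.38 − 220.54 − 1.373 = 17.47 m.
P₂ = ρgψ₂ = 1000 × 9.81 × 17.47 ≈ 171 kPa.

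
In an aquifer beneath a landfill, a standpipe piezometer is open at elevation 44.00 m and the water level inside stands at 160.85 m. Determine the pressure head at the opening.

Total head h = 160.85 m (the water-surface elevation in the piezometer).
Pressure head ψ = h − z = 160.85 − 44.00 = 116.85 m.

ψ ≈ 116.85 m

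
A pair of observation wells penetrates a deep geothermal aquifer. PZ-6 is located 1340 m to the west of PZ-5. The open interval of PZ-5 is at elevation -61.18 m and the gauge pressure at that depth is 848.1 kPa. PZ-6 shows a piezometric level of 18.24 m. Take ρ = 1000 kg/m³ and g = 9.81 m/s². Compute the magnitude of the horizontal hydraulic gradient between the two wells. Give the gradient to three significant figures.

i ≈ 0.00525

Pressure head at PZ-5: ψ = P/(ρg) = 848.1×1000 / (1000 × 9.81) = 86.45 m.
Total head at PZ-5: h = z + ψ = -61.18 + 86.45 = 25.27 m.
Total head at PZ-6: h = 18.24 m (water level in the piezometer is the total head).
Head difference: h(PZ-5) − h(PZ-6) = 25.27 − 18.24 = 7.03 m.
Hydraulic gradient: i = |Δh| / L = 7.03 / 1340 = 0.00525.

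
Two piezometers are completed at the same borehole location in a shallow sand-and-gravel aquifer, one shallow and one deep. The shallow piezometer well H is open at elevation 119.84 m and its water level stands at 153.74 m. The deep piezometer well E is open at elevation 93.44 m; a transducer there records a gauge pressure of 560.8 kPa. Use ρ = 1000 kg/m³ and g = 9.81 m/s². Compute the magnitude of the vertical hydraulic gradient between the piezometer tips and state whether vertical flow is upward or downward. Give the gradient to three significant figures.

|i_v| ≈ 0.119; vertical flow is downward

Total head at well H: h = 153.74 m (water level in the standpipe).
Pressure head at well E: ψ = P/(ρg) = 560.8×1000 / (1000 × 9.81) = 57.17 m.
Total head at well E: h = z + ψ = 93.44 + 57.17 = 150.61 m.
Δh = h(well H) − h(well E) = 153.74 − 150.61 = 3.13 m.
Vertical separation Δz = 119.84 − 93.44 = 26.40 m.
|i_v| = |Δh| / Δz = 3.13 / 26.40 = 0.119.
Head is higher in the shallow piezometer, so vertical flow is downward (recharge condition).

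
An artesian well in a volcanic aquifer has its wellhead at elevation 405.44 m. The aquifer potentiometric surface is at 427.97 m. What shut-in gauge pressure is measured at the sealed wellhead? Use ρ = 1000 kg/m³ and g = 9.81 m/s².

Head above the cap: Δh = 427.97 − 405.44 = 22.53 m.
P = ρgΔh = 1000 × 9.81 × 22.53 = 221019 Pa ≈ 221 kPa.

P ≈ 221 kPa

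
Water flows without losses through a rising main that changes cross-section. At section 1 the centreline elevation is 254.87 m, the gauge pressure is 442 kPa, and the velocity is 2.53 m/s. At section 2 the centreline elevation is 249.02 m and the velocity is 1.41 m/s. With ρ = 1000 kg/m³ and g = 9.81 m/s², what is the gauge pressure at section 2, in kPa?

Pressure head at 1: ψ₁ = P₁/(ρg) = 442×1000 / (1000 × 9.81) = 45.06 m.
Velocity heads: v₁²/2g = 2.53²/19.62 = 0.326 m; v₂²/2g = 1.41²/19.62 = 0.101 m.
Total head H = z₁ + ψ₁ + v₁²/2g = 254.87 + 45.06 + 0.326 = 300.26 m.
ψ₂ = H − z₂ − v₂²/2g = 300.26 − 249.02 − 0.101 = 51.14 m.
P₂ = ρgψ₂ = 1000 × 9.81 × 51.14 ≈ 502 kPa.

P₂ ≈ 502 kPa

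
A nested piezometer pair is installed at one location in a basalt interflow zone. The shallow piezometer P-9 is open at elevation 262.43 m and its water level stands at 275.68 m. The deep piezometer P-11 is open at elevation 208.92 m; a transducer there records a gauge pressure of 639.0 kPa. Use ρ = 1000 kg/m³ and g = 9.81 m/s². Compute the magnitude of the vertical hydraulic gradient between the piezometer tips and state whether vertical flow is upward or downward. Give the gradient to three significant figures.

|i_v| ≈ 0.0303; vertical flow is downward

Total head at P-9: h = 275.68 m (water level in the standpipe).
Pressure head at P-11: ψ = P/(ρg) = 639.0×1000 / (1000 × 9.81) = 65.14 m.
Total head at P-11: h = z + ψ = 208.92 + 65.14 = 274.06 m.
Δh = h(P-9) − h(P-11) = 275.68 − 274.06 = 1.62 m.
Vertical separation Δz = 262.43 − 208.92 = 53.51 m.
|i_v| = |Δh| / Δz = 1.62 / 53.51 = 0.0303.
Head is higher in the shallow piezometer, so vertical flow is downward (recharge condition).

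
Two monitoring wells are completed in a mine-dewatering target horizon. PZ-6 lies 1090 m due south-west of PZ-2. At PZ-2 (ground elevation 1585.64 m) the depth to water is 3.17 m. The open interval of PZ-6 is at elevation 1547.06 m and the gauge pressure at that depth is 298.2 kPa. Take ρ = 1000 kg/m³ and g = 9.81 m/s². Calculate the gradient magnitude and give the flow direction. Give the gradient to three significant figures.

i ≈ 0.00460; groundwater flows toward the south-west

Total head at PZ-2: h = 1585.64 − 3.17 = 1582.47 m.
Pressure head at PZ-6: ψ = P/(ρg) = 298.2×1000 / (1000 × 9.81) = 30.40 m.
Total head at PZ-6: h = z + ψ = 1547.06 + 30.40 = 1577.46 m.
Head difference: h(PZ-2) − h(PZ-6) = 1582.47 − 1577.46 = 5.01 m.
Hydraulic gradient: i = |Δh| / L = 5.01 / 1090 = 0.00460.
Flow is from higher to lower head: from PZ-2 toward PZ-6, i.e. toward the south-west.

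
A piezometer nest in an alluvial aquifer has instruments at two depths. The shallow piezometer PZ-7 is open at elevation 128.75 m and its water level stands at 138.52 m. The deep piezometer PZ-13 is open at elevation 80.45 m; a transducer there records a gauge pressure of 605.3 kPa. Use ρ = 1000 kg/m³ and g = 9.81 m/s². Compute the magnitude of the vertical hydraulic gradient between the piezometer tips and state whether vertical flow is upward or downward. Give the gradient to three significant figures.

|i_v| ≈ 0.0752; vertical flow is upward

Total head at PZ-7: h = 138.52 m (water level in the standpipe).
Pressure head at PZ-13: ψ = P/(ρg) = 605.3×1000 / (1000 × 9.81) = 61.70 m.
Total head at PZ-13: h = z + ψ = 80.45 + 61.70 = 142.15 m.
Δh = h(PZ-7) − h(PZ-13) = 138.52 − 142.15 = -3.63 m.
Vertical separation Δz = 128.75 − 80.45 = 48.30 m.
|i_v| = |Δh| / Δz = 3.63 / 48.30 = 0.0752.
Head is higher in the deep piezometer, so vertical flow is upward (discharge condition).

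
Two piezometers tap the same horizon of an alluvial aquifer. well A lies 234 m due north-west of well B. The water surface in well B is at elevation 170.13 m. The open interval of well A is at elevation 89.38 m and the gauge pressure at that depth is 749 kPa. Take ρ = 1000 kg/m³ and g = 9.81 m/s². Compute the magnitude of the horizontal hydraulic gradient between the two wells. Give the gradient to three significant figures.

i ≈ 0.0188

Total head at well B: h = 170.13 m (water level in the piezometer is the total head).
Pressure head at well A: ψ = P/(ρg) = 749×1000 / (1000 × 9.81) = 76.35 m.
Total head at well A: h = z + ψ = 89.38 + 76.35 = 165.73 m.
Head difference: h(well B) − h(well A) = 170.13 − 165.73 = 4.40 m.
Hydraulic gradient: i = |Δh| / L = 4.40 / 234 = 0.0188.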